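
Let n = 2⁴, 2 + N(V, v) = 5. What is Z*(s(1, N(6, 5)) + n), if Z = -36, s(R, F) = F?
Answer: -684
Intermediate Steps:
N(V, v) = 3 (N(V, v) = -2 + 5 = 3)
n = 16
Z*(s(1, N(6, 5)) + n) = -36*(3 + 16) = -36*19 = -684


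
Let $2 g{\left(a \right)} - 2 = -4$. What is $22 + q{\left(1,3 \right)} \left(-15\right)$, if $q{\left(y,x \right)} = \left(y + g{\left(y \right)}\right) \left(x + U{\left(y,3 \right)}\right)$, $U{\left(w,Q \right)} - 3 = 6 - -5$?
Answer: $22$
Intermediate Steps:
$g{\left(a \right)} = -1$ ($g{\left(a \right)} = 1 + \frac{1}{2} \left(-4\right) = 1 - 2 = -1$)
$U{\left(w,Q \right)} = 14$ ($U{\left(w,Q \right)} = 3 + \left(6 - -5\right) = 3 + \left(6 + 5\right) = 3 + 11 = 14$)
$q{\left(y,x \right)} = \left(-1 + y\right) \left(14 + x\right)$ ($q{\left(y,x \right)} = \left(y - 1\right) \left(x + 14\right) = \left(-1 + y\right) \left(14 + x\right)$)
$22 + q{\left(1,3 \right)} \left(-15\right) = 22 + \left(-14 - 3 + 14 \cdot 1 + 3 \cdot 1\right) \left(-15\right) = 22 + \left(-14 - 3 + 14 + 3\right) \left(-15\right) = 22 + 0 \left(-15\right) = 22 + 0 = 22$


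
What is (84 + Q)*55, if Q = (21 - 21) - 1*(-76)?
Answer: 8800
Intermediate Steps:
Q = 76 (Q = 0 + 76 = 76)
(84 + Q)*55 = (84 + 76)*55 = 160*55 = 8800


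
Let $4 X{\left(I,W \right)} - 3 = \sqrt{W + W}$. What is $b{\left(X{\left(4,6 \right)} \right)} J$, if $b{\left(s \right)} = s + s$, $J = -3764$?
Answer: $-5646 - 3764 \sqrt{3} \approx -12165.0$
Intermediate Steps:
$X{\left(I,W \right)} = \frac{3}{4} + \frac{\sqrt{2} \sqrt{W}}{4}$ ($X{\left(I,W \right)} = \frac{3}{4} + \frac{\sqrt{W + W}}{4} = \frac{3}{4} + \frac{\sqrt{2 W}}{4} = \frac{3}{4} + \frac{\sqrt{2} \sqrt{W}}{4}$)
$b{\left(s \right)} = 2 s$
$b{\left(X{\left(4,6 \right)} \right)} J = 2 \left(\frac{3}{4} + \frac{\sqrt{2} \sqrt{6}}{4}\right) \left(-3764\right) = 2 \left(\frac{3}{4} + \frac{\sqrt{3}}{2}\right) \left(-3764\right) = \left(\frac{3}{2} + \sqrt{3}\right) \left(-3764\right) = -5646 - 3764 \sqrt{3}$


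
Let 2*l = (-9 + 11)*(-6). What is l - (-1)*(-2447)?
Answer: -2453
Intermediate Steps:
l = -6 (l = ((-9 + 11)*(-6))/2 = (2*(-6))/2 = (½)*(-12) = -6)
l - (-1)*(-2447) = -6 - (-1)*(-2447) = -6 - 1*2447 = -6 - 2447 = -2453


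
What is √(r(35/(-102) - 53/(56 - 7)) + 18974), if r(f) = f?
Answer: √9672142962/714 ≈ 137.74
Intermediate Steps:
√(r(35/(-102) - 53/(56 - 7)) + 18974) = √((35/(-102) - 53/(56 - 7)) + 18974) = √((35*(-1/102) - 53/49) + 18974) = √((-35/102 - 53*1/49) + 18974) = √((-35/102 - 53/49) + 18974) = √(-7121/4998 + 18974) = √(94824931/4998) = √9672142962/714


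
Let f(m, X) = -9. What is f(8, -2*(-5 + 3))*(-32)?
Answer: 288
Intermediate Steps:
f(8, -2*(-5 + 3))*(-32) = -9*(-32) = 288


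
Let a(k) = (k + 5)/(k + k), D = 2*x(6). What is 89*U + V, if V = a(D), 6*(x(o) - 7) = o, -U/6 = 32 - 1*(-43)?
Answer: -1281579/32 ≈ -40049.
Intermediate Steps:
U = -450 (U = -6*(32 - 1*(-43)) = -6*(32 + 43) = -6*75 = -450)
x(o) = 7 + o/6
D = 16 (D = 2*(7 + (1/6)*6) = 2*(7 + 1) = 2*8 = 16)
a(k) = (5 + k)/(2*k) (a(k) = (5 + k)/((2*k)) = (5 + k)*(1/(2*k)) = (5 + k)/(2*k))
V = 21/32 (V = (1/2)*(5 + 16)/16 = (1/2)*(1/16)*21 = 21/32 ≈ 0.65625)
89*U + V = 89*(-450) + 21/32 = -40050 + 21/32 = -1281579/32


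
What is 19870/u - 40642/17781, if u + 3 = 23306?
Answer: -593772056/414350643 ≈ -1.4330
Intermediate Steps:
u = 23303 (u = -3 + 23306 = 23303)
19870/u - 40642/17781 = 19870/23303 - 40642/17781 = -593772056/414350643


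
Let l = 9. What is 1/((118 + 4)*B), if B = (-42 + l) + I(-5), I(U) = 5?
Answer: -1/3416 ≈ -0.00029274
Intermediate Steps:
B = -28 (B = (-42 + 9) + 5 = -33 + 5 = -28)
1/((118 + 4)*B) = 1/((118 + 4)*(-28)) = 1/(122*(-28)) = 1/(-3416) = -1/3416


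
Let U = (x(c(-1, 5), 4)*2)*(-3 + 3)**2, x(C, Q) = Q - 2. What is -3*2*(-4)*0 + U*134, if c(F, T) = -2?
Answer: 0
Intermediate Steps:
x(C, Q) = -2 + Q
U = 0 (U = ((-2 + 4)*2)*(-3 + 3)**2 = (2*2)*0**2 = 4*0 = 0)
-3*2*(-4)*0 + U*134 = -3*2*(-4)*0 + 0*134 = -(-24)*0 + 0 = -3*0 + 0 = 0 + 0 = 0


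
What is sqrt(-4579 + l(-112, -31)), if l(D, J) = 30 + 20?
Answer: I*sqrt(4529) ≈ 67.298*I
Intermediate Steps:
l(D, J) = 50
sqrt(-4579 + l(-112, -31)) = sqrt(-4579 + 50) = sqrt(-4529) = I*sqrt(4529)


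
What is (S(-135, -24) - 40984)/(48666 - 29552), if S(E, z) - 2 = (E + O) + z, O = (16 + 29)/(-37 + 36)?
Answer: -20593/9557 ≈ -2.1548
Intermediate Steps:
O = -45 (O = 45/(-1) = 45*(-1) = -45)
S(E, z) = -43 + E + z (S(E, z) = 2 + ((E - 45) + z) = 2 + ((-45 + E) + z) = 2 + (-45 + E + z) = -43 + E + z)
(S(-135, -24) - 40984)/(48666 - 29552) = ((-43 - 135 - 24) - 40984)/(48666 - 29552) = (-202 - 40984)/19114 = -41186*1/19114 = -20593/9557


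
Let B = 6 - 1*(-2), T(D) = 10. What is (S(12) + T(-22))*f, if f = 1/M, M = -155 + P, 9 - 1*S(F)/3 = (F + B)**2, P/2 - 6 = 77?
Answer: -1163/11 ≈ -105.73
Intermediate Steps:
P = 166 (P = 12 + 2*77 = 12 + 154 = 166)
B = 8 (B = 6 + 2 = 8)
S(F) = 27 - 3*(8 + F)**2 (S(F) = 27 - 3*(F + 8)**2 = 27 - 3*(8 + F)**2)
M = 11 (M = -155 + 166 = 11)
f = 1/11 ≈ 0.090909
(S(12) + T(-22))*f = ((27 - 3*(8 + 12)**2) + 10)*(1/11) = ((27 - 3*20**2) + 10)*(1/11) = ((27 - 3*400) + 10)*(1/11) = ((27 - 1200) + 10)*(1/11) = (-1173 + 10)*(1/11) = -1163*1/11 = -1163/11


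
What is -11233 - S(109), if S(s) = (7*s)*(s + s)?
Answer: -177567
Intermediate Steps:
S(s) = 14*s² (S(s) = (7*s)*(2*s) = 14*s²)
-11233 - S(109) = -11233 - 14*109² = -11233 - 14*11881 = -11233 - 1*166334 = -11233 - 166334 = -177567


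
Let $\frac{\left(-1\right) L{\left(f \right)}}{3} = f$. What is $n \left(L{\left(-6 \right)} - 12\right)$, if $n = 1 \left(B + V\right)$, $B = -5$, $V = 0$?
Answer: $-30$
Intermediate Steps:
$L{\left(f \right)} = - 3 f$
$n = -5$ ($n = 1 \left(-5 + 0\right) = 1 \left(-5\right) = -5$)
$n \left(L{\left(-6 \right)} - 12\right) = - 5 \left(\left(-3\right) \left(-6\right) - 12\right) = - 5 \left(18 - 12\right) = \left(-5\right) 6 = -30$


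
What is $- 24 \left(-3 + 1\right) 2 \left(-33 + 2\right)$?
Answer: $-2976$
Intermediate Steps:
$- 24 \left(-3 + 1\right) 2 \left(-33 + 2\right) = - 24 \left(-2\right) 2 \left(-31\right) = - 24 \left(\left(-4\right) \left(-31\right)\right) = \left(-24\right) 124 = -2976$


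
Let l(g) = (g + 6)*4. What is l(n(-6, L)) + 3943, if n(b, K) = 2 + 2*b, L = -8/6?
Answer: 3927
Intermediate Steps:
L = -4/3 (L = -8*⅙ = -4/3 ≈ -1.3333)
l(g) = 24 + 4*g (l(g) = (6 + g)*4 = 24 + 4*g)
l(n(-6, L)) + 3943 = (24 + 4*(2 + 2*(-6))) + 3943 = (24 + 4*(2 - 12)) + 3943 = (24 + 4*(-10)) + 3943 = (24 - 40) + 3943 = -16 + 3943 = 3927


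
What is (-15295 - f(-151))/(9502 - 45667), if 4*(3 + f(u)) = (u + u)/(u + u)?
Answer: 61169/144660 ≈ 0.42285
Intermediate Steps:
f(u) = -11/4 (f(u) = -3 + ((u + u)/(u + u))/4 = -3 + ((2*u)/((2*u)))/4 = -3 + ((2*u)*(1/(2*u)))/4 = -3 + (¼)*1 = -3 + ¼ = -11/4)
(-15295 - f(-151))/(9502 - 45667) = (-15295 - 1*(-11/4))/(9502 - 45667) = (-15295 + 11/4)/(-36165) = -61169/4*(-1/36165) = 61169/144660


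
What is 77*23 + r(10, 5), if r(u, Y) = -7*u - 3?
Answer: 1698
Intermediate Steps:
r(u, Y) = -3 - 7*u
77*23 + r(10, 5) = 77*23 + (-3 - 7*10) = 1771 + (-3 - 70) = 1771 - 73 = 1698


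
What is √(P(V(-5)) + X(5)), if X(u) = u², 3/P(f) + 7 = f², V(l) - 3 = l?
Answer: 2*√6 ≈ 4.8990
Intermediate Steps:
V(l) = 3 + l
P(f) = 3/(-7 + f²)
√(P(V(-5)) + X(5)) = √(3/(-7 + (3 - 5)²) + 5²) = √(3/(-7 + (-2)²) + 25) = √(3/(-7 + 4) + 25) = √(3/(-3) + 25) = √(3*(-⅓) + 25) = √(-1 + 25) = √24 = 2*√6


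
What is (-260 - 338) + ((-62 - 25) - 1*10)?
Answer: -695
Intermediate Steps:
(-260 - 338) + ((-62 - 25) - 1*10) = -598 + (-87 - 10) = -598 - 97 = -695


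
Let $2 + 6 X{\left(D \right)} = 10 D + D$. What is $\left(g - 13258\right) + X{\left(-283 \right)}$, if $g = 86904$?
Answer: $\frac{438761}{6} \approx 73127.0$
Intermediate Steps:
$X{\left(D \right)} = - \frac{1}{3} + \frac{11 D}{6}$ ($X{\left(D \right)} = - \frac{1}{3} + \frac{10 D + D}{6} = - \frac{1}{3} + \frac{11 D}{6}$)
$\left(g - 13258\right) + X{\left(-283 \right)} = \left(86904 - 13258\right) + \left(- \frac{1}{3} + \frac{11}{6} \left(-283\right)\right) = 73646 - \frac{3115}{6} = \frac{438761}{6}$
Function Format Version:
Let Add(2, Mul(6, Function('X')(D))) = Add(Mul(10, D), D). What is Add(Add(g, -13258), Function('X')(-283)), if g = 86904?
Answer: Rational(438761, 6) ≈ 73127.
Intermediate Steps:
Function('X')(D) = Add(Rational(-1, 3), Mul(Rational(11, 6), D)) (Function('X')(D) = Add(Rational(-1, 3), Mul(Rational(1, 6), Add(Mul(10, D), D))) = Add(Rational(-1, 3), Mul(Rational(1, 6), Mul(11, D))) = Add(Rational(-1, 3), Mul(Rational(11, 6), D)))
Add(Add(g, -13258), Function('X')(-283)) = Add(Add(86904, -13258), Add(Rational(-1, 3), Mul(Rational(11, 6), -283))) = Add(73646, Add(Rational(-1, 3), Rational(-3113, 6))) = Add(73646, Rational(-3115, 6)) = Rational(438761, 6)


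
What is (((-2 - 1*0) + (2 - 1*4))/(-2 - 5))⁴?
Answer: 256/2401 ≈ 0.10662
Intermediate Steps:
(((-2 - 1*0) + (2 - 1*4))/(-2 - 5))⁴ = (((-2 + 0) + (2 - 4))/(-7))⁴ = ((-2 - 2)*(-⅐))⁴ = (-4*(-⅐))⁴ = (4/7)⁴ = 256/2401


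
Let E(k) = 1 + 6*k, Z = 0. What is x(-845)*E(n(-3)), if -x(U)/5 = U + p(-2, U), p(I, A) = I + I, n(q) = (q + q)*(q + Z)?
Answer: 462705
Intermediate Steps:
n(q) = 2*q**2 (n(q) = (q + q)*(q + 0) = (2*q)*q = 2*q**2)
p(I, A) = 2*I
x(U) = 20 - 5*U (x(U) = -5*(U + 2*(-2)) = -5*(U - 4) = -5*(-4 + U) = 20 - 5*U)
x(-845)*E(n(-3)) = (20 - 5*(-845))*(1 + 6*(2*(-3)**2)) = (20 + 4225)*(1 + 6*(2*9)) = 4245*(1 + 6*18) = 4245*(1 + 108) = 4245*109 = 462705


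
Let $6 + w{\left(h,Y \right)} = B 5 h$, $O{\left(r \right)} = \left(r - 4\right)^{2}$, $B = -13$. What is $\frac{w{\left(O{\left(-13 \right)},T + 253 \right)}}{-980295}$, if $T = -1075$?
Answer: $\frac{18791}{980295} \approx 0.019169$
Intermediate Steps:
$O{\left(r \right)} = \left(-4 + r\right)^{2}$
$w{\left(h,Y \right)} = -6 - 65 h$ ($w{\left(h,Y \right)} = -6 + \left(-13\right) 5 h = -6 - 65 h$)
$\frac{w{\left(O{\left(-13 \right)},T + 253 \right)}}{-980295} = \frac{-6 - 65 \left(-4 - 13\right)^{2}}{-980295} = \left(-6 - 65 \left(-17\right)^{2}\right) \left(- \frac{1}{980295}\right) = \left(-6 - 18785\right) \left(- \frac{1}{980295}\right) = \left(-18791\right) \left(- \frac{1}{980295}\right) = \frac{18791}{980295}$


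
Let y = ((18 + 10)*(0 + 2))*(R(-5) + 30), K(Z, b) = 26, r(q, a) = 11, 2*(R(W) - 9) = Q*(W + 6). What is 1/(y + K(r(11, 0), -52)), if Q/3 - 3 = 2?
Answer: 1/2630 ≈ 0.00038023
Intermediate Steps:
Q = 15 (Q = 9 + 3*2 = 9 + 6 = 15)
R(W) = 54 + 15*W/2 (R(W) = 9 + (15*(W + 6))/2 = 9 + (15*(6 + W))/2 = 9 + (90 + 15*W)/2 = 9 + (45 + 15*W/2) = 54 + 15*W/2)
y = 2604 (y = ((18 + 10)*(0 + 2))*((54 + (15/2)*(-5)) + 30) = (28*2)*((54 - 75/2) + 30) = 56*(33/2 + 30) = 56*(93/2) = 2604)
1/(y + K(r(11, 0), -52)) = 1/(2604 + 26) = 1/2630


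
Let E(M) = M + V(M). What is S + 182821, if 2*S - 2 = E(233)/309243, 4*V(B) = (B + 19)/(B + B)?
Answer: 52691947039913/288214476 ≈ 1.8282e+5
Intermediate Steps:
V(B) = (19 + B)/(8*B) (V(B) = ((B + 19)/(B + B))/4 = ((19 + B)/((2*B)))/4 = ((19 + B)*(1/(2*B)))/4 = ((19 + B)/(2*B))/4 = (19 + B)/(8*B))
E(M) = M + (19 + M)/(8*M)
S = 288323117/288214476 (S = 1 + ((1/8 + 233 + (19/8)/233)/309243)/2 = 1 + ((1/8 + 233 + (19/8)*(1/233))*(1/309243))/2 = 1 + ((1/8 + 233 + 19/1864)*(1/309243))/2 = 1 + ((108641/466)*(1/309243))/2 = 1 + (1/2)*(108641/144107238) = 1 + 108641/288214476 = 288323117/288214476 ≈ 1.0004)
S + 182821 = 288323117/288214476 + 182821 = 52691947039913/288214476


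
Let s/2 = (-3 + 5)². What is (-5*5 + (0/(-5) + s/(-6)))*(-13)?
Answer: 1027/3 ≈ 342.33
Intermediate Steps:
s = 8 (s = 2*(-3 + 5)² = 2*2² = 2*4 = 8)
(-5*5 + (0/(-5) + s/(-6)))*(-13) = (-5*5 + (0/(-5) + 8/(-6)))*(-13) = (-25 + (0*(-⅕) + 8*(-⅙)))*(-13) = (-25 + (0 - 4/3))*(-13) = (-25 - 4/3)*(-13) = -79/3*(-13) = 1027/3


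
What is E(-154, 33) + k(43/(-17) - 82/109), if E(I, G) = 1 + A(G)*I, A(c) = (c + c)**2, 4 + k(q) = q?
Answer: -1243048512/1853 ≈ -6.7083e+5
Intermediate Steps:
k(q) = -4 + q
A(c) = 4*c**2 (A(c) = (2*c)**2 = 4*c**2)
E(I, G) = 1 + 4*I*G**2 (E(I, G) = 1 + (4*G**2)*I = 1 + 4*I*G**2)
E(-154, 33) + k(43/(-17) - 82/109) = (1 + 4*(-154)*33**2) + (-4 + (43/(-17) - 82/109)) = (1 + 4*(-154)*1089) + (-4 + (43*(-1/17) - 82*1/109)) = (1 - 670824) + (-4 + (-43/17 - 82/109)) = -670823 + (-4 - 6081/1853) = -670823 - 13493/1853 = -1243048512/1853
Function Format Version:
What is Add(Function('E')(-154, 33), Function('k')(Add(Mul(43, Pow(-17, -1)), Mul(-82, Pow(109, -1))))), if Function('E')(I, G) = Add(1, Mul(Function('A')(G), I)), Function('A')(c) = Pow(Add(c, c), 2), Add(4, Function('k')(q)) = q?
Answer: Rational(-1243048512, 1853) ≈ -6.7083e+5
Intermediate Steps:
Function('k')(q) = Add(-4, q)
Function('A')(c) = Mul(4, Pow(c, 2)) (Function('A')(c) = Pow(Mul(2, c), 2) = Mul(4, Pow(c, 2)))
Function('E')(I, G) = Add(1, Mul(4, I, Pow(G, 2))) (Function('E')(I, G) = Add(1, Mul(Mul(4, Pow(G, 2)), I)) = Add(1, Mul(4, I, Pow(G, 2))))
Add(Function('E')(-154, 33), Function('k')(Add(Mul(43, Pow(-17, -1)), Mul(-82, Pow(109, -1))))) = Add(Add(1, Mul(4, -154, Pow(33, 2))), Add(-4, Add(Mul(43, Pow(-17, -1)), Mul(-82, Pow(109, -1))))) = Add(Add(1, Mul(4, -154, 1089)), Add(-4, Add(Mul(43, Rational(-1, 17)), Mul(-82, Rational(1, 109))))) = Add(Add(1, -670824), Add(-4, Add(Rational(-43, 17), Rational(-82, 109)))) = Add(-670823, Add(-4, Rational(-6081, 1853))) = Add(-670823, Rational(-13493, 1853)) = Rational(-1243048512, 1853)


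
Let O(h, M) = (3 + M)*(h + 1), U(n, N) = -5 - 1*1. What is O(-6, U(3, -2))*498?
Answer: 7470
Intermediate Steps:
U(n, N) = -6 (U(n, N) = -5 - 1 = -6)
O(h, M) = (1 + h)*(3 + M) (O(h, M) = (3 + M)*(1 + h) = (1 + h)*(3 + M))
O(-6, U(3, -2))*498 = (3 - 6 + 3*(-6) - 6*(-6))*498 = (3 - 6 - 18 + 36)*498 = 15*498 = 7470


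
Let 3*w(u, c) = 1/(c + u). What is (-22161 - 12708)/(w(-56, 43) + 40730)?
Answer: -1359891/1588469 ≈ -0.85610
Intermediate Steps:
w(u, c) = 1/(3*(c + u))
(-22161 - 12708)/(w(-56, 43) + 40730) = (-22161 - 12708)/(1/(3*(43 - 56)) + 40730) = -34869/((1/3)/(-13) + 40730) = -34869/((1/3)*(-1/13) + 40730) = -34869/(-1/39 + 40730) = -34869/1588469/39 = -34869*39/1588469 = -1359891/1588469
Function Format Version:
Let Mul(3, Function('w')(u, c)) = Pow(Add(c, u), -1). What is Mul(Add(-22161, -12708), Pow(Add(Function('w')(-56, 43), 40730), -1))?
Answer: Rational(-1359891, 1588469) ≈ -0.85610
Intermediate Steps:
Function('w')(u, c) = Mul(Rational(1, 3), Pow(Add(c, u), -1))
Mul(Add(-22161, -12708), Pow(Add(Function('w')(-56, 43), 40730), -1)) = Mul(Add(-22161, -12708), Pow(Add(Mul(Rational(1, 3), Pow(Add(43, -56), -1)), 40730), -1)) = Mul(-34869, Pow(Add(Mul(Rational(1, 3), Pow(-13, -1)), 40730), -1)) = Mul(-34869, Pow(Add(Mul(Rational(1, 3), Rational(-1, 13)), 40730), -1)) = Mul(-34869, Pow(Add(Rational(-1, 39), 40730), -1)) = Mul(-34869, Pow(Rational(1588469, 39), -1)) = Mul(-34869, Rational(39, 1588469)) = Rational(-1359891, 1588469)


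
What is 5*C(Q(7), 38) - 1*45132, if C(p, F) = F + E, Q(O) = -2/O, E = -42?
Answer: -45152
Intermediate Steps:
C(p, F) = -42 + F (C(p, F) = F - 42 = -42 + F)
5*C(Q(7), 38) - 1*45132 = 5*(-42 + 38) - 1*45132 = 5*(-4) - 45132 = -20 - 45132 = -45152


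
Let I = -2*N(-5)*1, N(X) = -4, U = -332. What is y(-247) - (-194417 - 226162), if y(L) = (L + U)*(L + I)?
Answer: 558960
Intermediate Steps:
I = 8 (I = -2*(-4)*1 = 8*1 = 8)
y(L) = (-332 + L)*(8 + L) (y(L) = (L - 332)*(L + 8) = (-332 + L)*(8 + L))
y(-247) - (-194417 - 226162) = (-2656 + (-247)² - 324*(-247)) - (-194417 - 226162) = (-2656 + 61009 + 80028) - 1*(-420579) = 138381 + 420579 = 558960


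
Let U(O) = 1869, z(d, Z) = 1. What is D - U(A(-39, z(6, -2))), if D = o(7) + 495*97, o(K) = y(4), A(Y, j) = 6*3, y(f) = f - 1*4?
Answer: 46146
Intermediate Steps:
y(f) = -4 + f (y(f) = f - 4 = -4 + f)
A(Y, j) = 18
o(K) = 0 (o(K) = -4 + 4 = 0)
D = 48015 (D = 0 + 495*97 = 0 + 48015 = 48015)
D - U(A(-39, z(6, -2))) = 48015 - 1*1869 = 48015 - 1869 = 46146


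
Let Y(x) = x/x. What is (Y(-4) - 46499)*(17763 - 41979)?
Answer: 1125995568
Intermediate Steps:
Y(x) = 1
(Y(-4) - 46499)*(17763 - 41979) = (1 - 46499)*(17763 - 41979) = -46498*(-24216) = 1125995568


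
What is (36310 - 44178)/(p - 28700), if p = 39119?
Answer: -7868/10419 ≈ -0.75516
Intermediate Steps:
(36310 - 44178)/(p - 28700) = (36310 - 44178)/(39119 - 28700) = -7868/10419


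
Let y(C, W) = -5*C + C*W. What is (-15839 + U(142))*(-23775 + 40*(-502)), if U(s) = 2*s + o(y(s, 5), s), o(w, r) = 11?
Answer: 681682120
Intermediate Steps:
U(s) = 11 + 2*s (U(s) = 2*s + 11 = 11 + 2*s)
(-15839 + U(142))*(-23775 + 40*(-502)) = (-15839 + (11 + 2*142))*(-23775 + 40*(-502)) = (-15839 + (11 + 284))*(-23775 - 20080) = (-15839 + 295)*(-43855) = -15544*(-43855) = 681682120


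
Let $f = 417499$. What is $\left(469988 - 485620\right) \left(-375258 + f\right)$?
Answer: $-660311312$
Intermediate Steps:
$\left(469988 - 485620\right) \left(-375258 + f\right) = \left(469988 - 485620\right) \left(-375258 + 417499\right) = \left(-15632\right) 42241 = -660311312$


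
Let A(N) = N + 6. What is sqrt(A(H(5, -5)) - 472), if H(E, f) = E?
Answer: I*sqrt(461) ≈ 21.471*I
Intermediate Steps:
A(N) = 6 + N
sqrt(A(H(5, -5)) - 472) = sqrt((6 + 5) - 472) = sqrt(11 - 472) = sqrt(-461) = I*sqrt(461)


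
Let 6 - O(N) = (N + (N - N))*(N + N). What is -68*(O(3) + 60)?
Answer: -3264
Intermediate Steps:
O(N) = 6 - 2*N**2 (O(N) = 6 - (N + (N - N))*(N + N) = 6 - (N + 0)*2*N = 6 - N*2*N = 6 - 2*N**2)
-68*(O(3) + 60) = -68*((6 - 2*3**2) + 60) = -68*((6 - 2*9) + 60) = -68*((6 - 18) + 60) = -68*(-12 + 60) = -68*48 = -3264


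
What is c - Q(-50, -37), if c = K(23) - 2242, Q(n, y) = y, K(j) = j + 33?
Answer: -2149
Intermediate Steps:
K(j) = 33 + j
c = -2186 (c = (33 + 23) - 2242 = 56 - 2242 = -2186)
c - Q(-50, -37) = -2186 - 1*(-37) = -2186 + 37 = -2149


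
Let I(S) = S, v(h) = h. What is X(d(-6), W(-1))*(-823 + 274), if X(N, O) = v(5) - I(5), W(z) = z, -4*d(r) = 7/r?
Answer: 0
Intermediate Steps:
d(r) = -7/(4*r)
X(N, O) = 0 (X(N, O) = 5 - 1*5 = 5 - 5 = 0)
X(d(-6), W(-1))*(-823 + 274) = 0*(-823 + 274) = 0*(-549) = 0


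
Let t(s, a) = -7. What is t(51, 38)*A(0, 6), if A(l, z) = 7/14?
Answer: -7/2 ≈ -3.5000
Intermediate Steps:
A(l, z) = 1/2 (A(l, z) = 7*(1/14) = 1/2)
t(51, 38)*A(0, 6) = -7*1/2 = -7/2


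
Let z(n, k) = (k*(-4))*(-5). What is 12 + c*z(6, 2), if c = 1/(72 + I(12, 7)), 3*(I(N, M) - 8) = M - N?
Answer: 588/47 ≈ 12.511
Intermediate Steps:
I(N, M) = 8 - N/3 + M/3 (I(N, M) = 8 + (M - N)/3 = 8 + (-N/3 + M/3) = 8 - N/3 + M/3)
c = 3/235 (c = 1/(72 + (8 - 1/3*12 + (1/3)*7)) = 1/(72 + (8 - 4 + 7/3)) = 1/(72 + 19/3) = 1/(235/3) = 3/235 ≈ 0.012766)
z(n, k) = 20*k (z(n, k) = -4*k*(-5) = 20*k)
12 + c*z(6, 2) = 12 + 3*(20*2)/235 = 12 + (3/235)*40 = 12 + 24/47 = 588/47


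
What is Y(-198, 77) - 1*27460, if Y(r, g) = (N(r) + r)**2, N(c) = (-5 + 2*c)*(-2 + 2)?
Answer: 11744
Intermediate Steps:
N(c) = 0 (N(c) = (-5 + 2*c)*0 = 0)
Y(r, g) = r**2 (Y(r, g) = (0 + r)**2 = r**2)
Y(-198, 77) - 1*27460 = (-198)**2 - 1*27460 = 39204 - 27460 = 11744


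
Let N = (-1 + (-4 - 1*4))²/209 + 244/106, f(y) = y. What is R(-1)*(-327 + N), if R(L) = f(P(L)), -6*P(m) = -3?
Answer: -1796194/11077 ≈ -162.16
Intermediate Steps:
P(m) = ½ (P(m) = -⅙*(-3) = ½)
R(L) = ½
N = 29791/11077 (N = (-1 + (-4 - 4))²*(1/209) + 244*(1/106) = (-1 - 8)²*(1/209) + 122/53 = (-9)²*(1/209) + 122/53 = 81*(1/209) + 122/53 = 81/209 + 122/53 = 29791/11077 ≈ 2.6894)
R(-1)*(-327 + N) = (-327 + 29791/11077)/2 = (½)*(-3592388/11077) = -1796194/11077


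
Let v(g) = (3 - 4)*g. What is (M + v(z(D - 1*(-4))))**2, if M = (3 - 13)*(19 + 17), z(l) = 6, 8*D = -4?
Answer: 133956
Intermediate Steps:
D = -1/2 (D = (1/8)*(-4) = -1/2 ≈ -0.50000)
M = -360 (M = -10*36 = -360)
v(g) = -g
(M + v(z(D - 1*(-4))))**2 = (-360 - 1*6)**2 = (-360 - 6)**2 = (-366)**2 = 133956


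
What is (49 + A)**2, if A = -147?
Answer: 9604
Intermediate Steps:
(49 + A)**2 = (49 - 147)**2 = (-98)**2 = 9604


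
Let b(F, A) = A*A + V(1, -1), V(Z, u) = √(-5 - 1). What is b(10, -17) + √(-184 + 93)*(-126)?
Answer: 289 + I*√6 - 126*I*√91 ≈ 289.0 - 1199.5*I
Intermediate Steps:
V(Z, u) = I*√6 (V(Z, u) = √(-6) = I*√6)
b(F, A) = A² + I*√6 (b(F, A) = A*A + I*√6 = A² + I*√6)
b(10, -17) + √(-184 + 93)*(-126) = ((-17)² + I*√6) + √(-184 + 93)*(-126) = (289 + I*√6) + √(-91)*(-126) = (289 + I*√6) + (I*√91)*(-126) = (289 + I*√6) - 126*I*√91 = 289 + I*√6 - 126*I*√91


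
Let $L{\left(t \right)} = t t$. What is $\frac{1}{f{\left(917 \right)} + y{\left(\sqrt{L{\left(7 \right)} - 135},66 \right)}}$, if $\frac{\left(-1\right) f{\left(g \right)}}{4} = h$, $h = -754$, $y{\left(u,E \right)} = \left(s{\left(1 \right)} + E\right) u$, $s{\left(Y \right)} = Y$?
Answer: $\frac{1508}{4741155} - \frac{67 i \sqrt{86}}{9482310} \approx 0.00031807 - 6.5525 \cdot 10^{-5} i$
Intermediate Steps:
$L{\left(t \right)} = t^{2}$
$y{\left(u,E \right)} = u \left(1 + E\right)$ ($y{\left(u,E \right)} = \left(1 + E\right) u = u \left(1 + E\right)$)
$f{\left(g \right)} = 3016$ ($f{\left(g \right)} = \left(-4\right) \left(-754\right) = 3016$)
$\frac{1}{f{\left(917 \right)} + y{\left(\sqrt{L{\left(7 \right)} - 135},66 \right)}} = \frac{1}{3016 + \sqrt{7^{2} - 135} \left(1 + 66\right)} = \frac{1}{3016 + \sqrt{49 - 135} \cdot 67} = \frac{1}{3016 + \sqrt{-86} \cdot 67} = \frac{1}{3016 + i \sqrt{86} \cdot 67} = \frac{1}{3016 + 67 i \sqrt{86}}$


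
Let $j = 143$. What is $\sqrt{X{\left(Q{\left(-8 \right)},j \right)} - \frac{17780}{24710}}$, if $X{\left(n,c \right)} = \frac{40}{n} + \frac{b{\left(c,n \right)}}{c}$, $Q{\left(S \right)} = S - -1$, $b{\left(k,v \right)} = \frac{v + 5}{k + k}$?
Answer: $\frac{3 i \sqrt{89258195887}}{353353} \approx 2.5365 i$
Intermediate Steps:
$b{\left(k,v \right)} = \frac{5 + v}{2 k}$
$Q{\left(S \right)} = 1 + S$ ($Q{\left(S \right)} = S + 1 = 1 + S$)
$X{\left(n,c \right)} = \frac{40}{n} + \frac{5 + n}{2 c^{2}}$ ($X{\left(n,c \right)} = \frac{40}{n} + \frac{\frac{1}{2} \frac{1}{c} \left(5 + n\right)}{c} = \frac{40}{n} + \frac{5 + n}{2 c^{2}}$)
$\sqrt{X{\left(Q{\left(-8 \right)},j \right)} - \frac{17780}{24710}} = \sqrt{\frac{80 \cdot 143^{2} + \left(1 - 8\right) \left(5 + \left(1 - 8\right)\right)}{2 \cdot 20449 \left(1 - 8\right)} - \frac{17780}{24710}} = \sqrt{\frac{1}{2} \cdot \frac{1}{20449} \frac{1}{-7} \left(80 \cdot 20449 - 7 \left(5 - 7\right)\right) - \frac{254}{353}} = \sqrt{\frac{1}{2} \cdot \frac{1}{20449} \left(- \frac{1}{7}\right) \left(1635920 - -14\right) - \frac{254}{353}} = \sqrt{\frac{1}{2} \cdot \frac{1}{20449} \left(- \frac{1}{7}\right) \left(1635920 + 14\right) - \frac{254}{353}} = \sqrt{\frac{1}{2} \cdot \frac{1}{20449} \left(- \frac{1}{7}\right) 1635934 - \frac{254}{353}} = \sqrt{- \frac{817967}{143143} - \frac{254}{353}} = \sqrt{- \frac{325100673}{50529479}} = \frac{3 i \sqrt{89258195887}}{353353}$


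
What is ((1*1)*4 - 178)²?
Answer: 30276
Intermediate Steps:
((1*1)*4 - 178)² = (1*4 - 178)² = (4 - 178)² = (-174)² = 30276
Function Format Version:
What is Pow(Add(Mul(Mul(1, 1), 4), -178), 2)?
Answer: 30276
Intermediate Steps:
Pow(Add(Mul(Mul(1, 1), 4), -178), 2) = Pow(Add(Mul(1, 4), -178), 2) = Pow(Add(4, -178), 2) = Pow(-174, 2) = 30276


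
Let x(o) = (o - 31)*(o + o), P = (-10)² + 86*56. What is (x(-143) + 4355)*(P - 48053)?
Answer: -2334531303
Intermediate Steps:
P = 4916 (P = 100 + 4816 = 4916)
x(o) = 2*o*(-31 + o) (x(o) = (-31 + o)*(2*o) = 2*o*(-31 + o))
(x(-143) + 4355)*(P - 48053) = (2*(-143)*(-31 - 143) + 4355)*(4916 - 48053) = (2*(-143)*(-174) + 4355)*(-43137) = (49764 + 4355)*(-43137) = 54119*(-43137) = -2334531303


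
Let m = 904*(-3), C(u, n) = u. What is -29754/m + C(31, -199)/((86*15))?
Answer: 3205561/291540 ≈ 10.995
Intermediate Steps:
m = -2712
-29754/m + C(31, -199)/((86*15)) = -29754/(-2712) + 31/((86*15)) = -29754*(-1/2712) + 31/1290 = 4959/452 + 31*(1/1290) = 4959/452 + 31/1290 = 3205561/291540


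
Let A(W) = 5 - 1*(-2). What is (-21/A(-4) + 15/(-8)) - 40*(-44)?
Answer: 14041/8 ≈ 1755.1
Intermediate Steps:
A(W) = 7 (A(W) = 5 + 2 = 7)
(-21/A(-4) + 15/(-8)) - 40*(-44) = (-21/7 + 15/(-8)) - 40*(-44) = (-21*⅐ + 15*(-⅛)) + 1760 = (-3 - 15/8) + 1760 = -39/8 + 1760 = 14041/8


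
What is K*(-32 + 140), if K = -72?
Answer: -7776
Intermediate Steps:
K*(-32 + 140) = -72*(-32 + 140) = -72*108 = -7776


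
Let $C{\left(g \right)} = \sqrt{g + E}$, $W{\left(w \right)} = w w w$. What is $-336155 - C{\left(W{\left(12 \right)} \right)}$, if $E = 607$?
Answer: $-336155 - \sqrt{2335} \approx -3.362 \cdot 10^{5}$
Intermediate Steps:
$W{\left(w \right)} = w^{3}$ ($W{\left(w \right)} = w^{2} w = w^{3}$)
$C{\left(g \right)} = \sqrt{607 + g}$ ($C{\left(g \right)} = \sqrt{g + 607} = \sqrt{607 + g}$)
$-336155 - C{\left(W{\left(12 \right)} \right)} = -336155 - \sqrt{607 + 12^{3}} = -336155 - \sqrt{607 + 1728} = -336155 - \sqrt{2335}$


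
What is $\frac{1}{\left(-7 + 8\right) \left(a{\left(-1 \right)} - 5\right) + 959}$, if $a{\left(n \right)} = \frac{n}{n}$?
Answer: $\frac{1}{955} \approx 0.0010471$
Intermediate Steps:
$a{\left(n \right)} = 1$
$\frac{1}{\left(-7 + 8\right) \left(a{\left(-1 \right)} - 5\right) + 959} = \frac{1}{\left(-7 + 8\right) \left(1 - 5\right) + 959} = \frac{1}{1 \left(-4\right) + 959} = \frac{1}{-4 + 959} = \frac{1}{955}$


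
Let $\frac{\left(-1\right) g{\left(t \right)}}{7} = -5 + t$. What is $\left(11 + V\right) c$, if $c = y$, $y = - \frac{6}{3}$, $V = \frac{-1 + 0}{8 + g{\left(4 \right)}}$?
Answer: $- \frac{328}{15} \approx -21.867$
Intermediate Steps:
$g{\left(t \right)} = 35 - 7 t$ ($g{\left(t \right)} = - 7 \left(-5 + t\right) = 35 - 7 t$)
$V = - \frac{1}{15}$ ($V = \frac{-1 + 0}{8 + \left(35 - 28\right)} = - \frac{1}{8 + \left(35 - 28\right)} = - \frac{1}{8 + 7} = - \frac{1}{15} \approx -0.066667$)
$y = -2$ ($y = \left(-6\right) \frac{1}{3} = -2$)
$c = -2$
$\left(11 + V\right) c = \left(11 - \frac{1}{15}\right) \left(-2\right) = \frac{164}{15} \left(-2\right) = - \frac{328}{15}$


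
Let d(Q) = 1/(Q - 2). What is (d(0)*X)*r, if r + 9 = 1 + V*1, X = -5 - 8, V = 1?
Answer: -91/2 ≈ -45.500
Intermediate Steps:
d(Q) = 1/(-2 + Q)
X = -13
r = -7 (r = -9 + (1 + 1*1) = -9 + (1 + 1) = -9 + 2 = -7)
(d(0)*X)*r = (-13/(-2 + 0))*(-7) = (-13/(-2))*(-7) = -½*(-13)*(-7) = (13/2)*(-7) = -91/2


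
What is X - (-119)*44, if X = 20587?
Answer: 25823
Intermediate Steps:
X - (-119)*44 = 20587 - (-119)*44 = 20587 - 1*(-5236) = 20587 + 5236 = 25823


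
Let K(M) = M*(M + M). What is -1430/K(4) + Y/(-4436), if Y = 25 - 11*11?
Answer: -792551/17744 ≈ -44.666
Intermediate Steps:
K(M) = 2*M**2 (K(M) = M*(2*M) = 2*M**2)
Y = -96 (Y = 25 - 121 = -96)
-1430/K(4) + Y/(-4436) = -1430/(2*4**2) - 96/(-4436) = -1430/(2*16) - 96*(-1/4436) = -1430/32 + 24/1109 = -1430*1/32 + 24/1109 = -715/16 + 24/1109 = -792551/17744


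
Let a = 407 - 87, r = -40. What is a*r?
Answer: -12800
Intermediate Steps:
a = 320
a*r = 320*(-40) = -12800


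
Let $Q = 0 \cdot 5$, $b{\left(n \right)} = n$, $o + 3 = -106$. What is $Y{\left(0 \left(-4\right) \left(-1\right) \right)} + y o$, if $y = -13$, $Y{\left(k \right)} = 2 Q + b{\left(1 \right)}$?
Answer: $1418$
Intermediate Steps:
$o = -109$ ($o = -3 - 106 = -109$)
$Q = 0$
$Y{\left(k \right)} = 1$ ($Y{\left(k \right)} = 2 \cdot 0 + 1 = 0 + 1 = 1$)
$Y{\left(0 \left(-4\right) \left(-1\right) \right)} + y o = 1 - -1417 = 1 + 1417 = 1418$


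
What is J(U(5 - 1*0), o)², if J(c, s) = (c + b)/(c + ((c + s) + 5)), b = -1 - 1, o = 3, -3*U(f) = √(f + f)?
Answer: (6 + √10)²/(4*(12 - √10)²) ≈ 0.26870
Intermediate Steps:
U(f) = -√2*√f/3 (U(f) = -√(f + f)/3 = -√2*√f/3)
b = -2
J(c, s) = (-2 + c)/(5 + s + 2*c) (J(c, s) = (c - 2)/(c + ((c + s) + 5)) = (-2 + c)/(c + (5 + c + s)) = (-2 + c)/(5 + s + 2*c))
J(U(5 - 1*0), o)² = ((-2 - √2*√(5 - 1*0)/3)/(5 + 3 + 2*(-√2*√(5 - 1*0)/3)))² = ((-2 - √2*√(5 + 0)/3)/(5 + 3 + 2*(-√2*√(5 + 0)/3)))² = ((-2 - √2*√5/3)/(5 + 3 + 2*(-√2*√5/3)))² = ((-2 - √10/3)/(5 + 3 + 2*(-√10/3)))² = ((-2 - √10/3)/(5 + 3 - 2*√10/3))² = ((-2 - √10/3)/(8 - 2*√10/3))² = (-2 - √10/3)²/(8 - 2*√10/3)²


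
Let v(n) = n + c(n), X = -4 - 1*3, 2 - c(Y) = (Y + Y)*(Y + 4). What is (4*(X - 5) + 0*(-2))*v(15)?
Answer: 26544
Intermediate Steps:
c(Y) = 2 - 2*Y*(4 + Y) (c(Y) = 2 - (Y + Y)*(Y + 4) = 2 - 2*Y*(4 + Y))
X = -7 (X = -4 - 3 = -7)
v(n) = 2 - 7*n - 2*n² (v(n) = n + (2 - 8*n - 2*n²) = 2 - 7*n - 2*n²)
(4*(X - 5) + 0*(-2))*v(15) = (4*(-7 - 5) + 0*(-2))*(2 - 7*15 - 2*15²) = (4*(-12) + 0)*(2 - 105 - 2*225) = (-48 + 0)*(2 - 105 - 450) = -48*(-553) = 26544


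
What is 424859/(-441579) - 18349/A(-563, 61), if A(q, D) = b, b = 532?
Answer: -438345161/12364212 ≈ -35.453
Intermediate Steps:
A(q, D) = 532
424859/(-441579) - 18349/A(-563, 61) = 424859/(-441579) - 18349/532 = 424859*(-1/441579) - 18349*1/532 = -22361/23241 - 18349/532 = -438345161/12364212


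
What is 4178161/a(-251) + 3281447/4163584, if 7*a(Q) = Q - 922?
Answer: -121769020885837/4883884032 ≈ -24933.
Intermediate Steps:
a(Q) = -922/7 + Q/7 (a(Q) = (Q - 922)/7 = (-922 + Q)/7 = -922/7 + Q/7)
4178161/a(-251) + 3281447/4163584 = 4178161/(-922/7 + (⅐)*(-251)) + 3281447/4163584 = 4178161/(-922/7 - 251/7) + 3281447*(1/4163584) = 4178161/(-1173/7) + 3281447/4163584 = 4178161*(-7/1173) + 3281447/4163584 = -29247127/1173 + 3281447/4163584 = -121769020885837/4883884032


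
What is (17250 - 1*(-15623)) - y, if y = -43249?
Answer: 76122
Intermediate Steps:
(17250 - 1*(-15623)) - y = (17250 - 1*(-15623)) - 1*(-43249) = (17250 + 15623) + 43249 = 32873 + 43249 = 76122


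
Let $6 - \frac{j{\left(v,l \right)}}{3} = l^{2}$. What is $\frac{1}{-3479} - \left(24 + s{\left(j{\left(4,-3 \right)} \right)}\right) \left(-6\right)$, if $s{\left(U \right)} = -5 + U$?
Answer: $\frac{208739}{3479} \approx 60.0$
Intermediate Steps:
$j{\left(v,l \right)} = 18 - 3 l^{2}$
$\frac{1}{-3479} - \left(24 + s{\left(j{\left(4,-3 \right)} \right)}\right) \left(-6\right) = \frac{1}{-3479} - \left(24 + \left(-5 + \left(18 - 3 \left(-3\right)^{2}\right)\right)\right) \left(-6\right) = - \frac{1}{3479} - \left(24 + \left(-5 + \left(18 - 27\right)\right)\right) \left(-6\right) = - \frac{1}{3479} - \left(24 - 14\right) \left(-6\right) = - \frac{1}{3479} - 10 \left(-6\right) = - \frac{1}{3479} - -60 = - \frac{1}{3479} + 60 = \frac{208739}{3479}$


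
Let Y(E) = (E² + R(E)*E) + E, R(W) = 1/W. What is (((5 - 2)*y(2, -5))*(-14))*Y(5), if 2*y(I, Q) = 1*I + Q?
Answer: 1953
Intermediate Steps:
y(I, Q) = I/2 + Q/2 (y(I, Q) = (1*I + Q)/2 = (I + Q)/2 = I/2 + Q/2)
Y(E) = 1 + E + E² (Y(E) = (E² + E/E) + E = (E² + 1) + E = (1 + E²) + E = 1 + E + E²)
(((5 - 2)*y(2, -5))*(-14))*Y(5) = (((5 - 2)*((½)*2 + (½)*(-5)))*(-14))*(1 + 5*(1 + 5)) = ((3*(1 - 5/2))*(-14))*(1 + 5*6) = ((3*(-3/2))*(-14))*(1 + 30) = -9/2*(-14)*31 = 63*31 = 1953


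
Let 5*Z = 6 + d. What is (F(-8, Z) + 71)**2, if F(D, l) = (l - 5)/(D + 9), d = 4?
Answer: 4624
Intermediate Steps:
Z = 2 (Z = (6 + 4)/5 = (1/5)*10 = 2)
F(D, l) = (-5 + l)/(9 + D)
(F(-8, Z) + 71)**2 = ((-5 + 2)/(9 - 8) + 71)**2 = (-3/1 + 71)**2 = (1*(-3) + 71)**2 = (-3 + 71)**2 = 68**2 = 4624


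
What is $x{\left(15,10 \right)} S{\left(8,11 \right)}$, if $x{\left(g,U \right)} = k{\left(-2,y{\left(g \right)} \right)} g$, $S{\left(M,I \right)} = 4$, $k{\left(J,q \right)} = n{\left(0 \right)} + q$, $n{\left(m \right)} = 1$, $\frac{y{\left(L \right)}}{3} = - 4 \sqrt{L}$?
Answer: $60 - 720 \sqrt{15} \approx -2728.5$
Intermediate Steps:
$y{\left(L \right)} = - 12 \sqrt{L}$ ($y{\left(L \right)} = 3 \left(- 4 \sqrt{L}\right) = - 12 \sqrt{L}$)
$k{\left(J,q \right)} = 1 + q$
$x{\left(g,U \right)} = g \left(1 - 12 \sqrt{g}\right)$ ($x{\left(g,U \right)} = \left(1 - 12 \sqrt{g}\right) g = g \left(1 - 12 \sqrt{g}\right)$)
$x{\left(15,10 \right)} S{\left(8,11 \right)} = \left(15 - 12 \cdot 15^{\frac{3}{2}}\right) 4 = \left(15 - 12 \cdot 15 \sqrt{15}\right) 4 = \left(15 - 180 \sqrt{15}\right) 4 = 60 - 720 \sqrt{15}$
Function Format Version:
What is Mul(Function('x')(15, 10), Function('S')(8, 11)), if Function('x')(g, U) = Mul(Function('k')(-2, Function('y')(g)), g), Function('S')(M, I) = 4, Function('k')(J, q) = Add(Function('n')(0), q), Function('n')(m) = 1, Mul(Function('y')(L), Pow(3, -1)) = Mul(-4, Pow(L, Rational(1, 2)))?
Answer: Add(60, Mul(-720, Pow(15, Rational(1, 2)))) ≈ -2728.5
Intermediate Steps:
Function('y')(L) = Mul(-12, Pow(L, Rational(1, 2))) (Function('y')(L) = Mul(3, Mul(-4, Pow(L, Rational(1, 2)))) = Mul(-12, Pow(L, Rational(1, 2))))
Function('k')(J, q) = Add(1, q)
Function('x')(g, U) = Mul(g, Add(1, Mul(-12, Pow(g, Rational(1, 2))))) (Function('x')(g, U) = Mul(Add(1, Mul(-12, Pow(g, Rational(1, 2)))), g) = Mul(g, Add(1, Mul(-12, Pow(g, Rational(1, 2))))))
Mul(Function('x')(15, 10), Function('S')(8, 11)) = Mul(Add(15, Mul(-12, Pow(15, Rational(3, 2)))), 4) = Mul(Add(15, Mul(-12, Mul(15, Pow(15, Rational(1, 2))))), 4) = Mul(Add(15, Mul(-180, Pow(15, Rational(1, 2)))), 4) = Add(60, Mul(-720, Pow(15, Rational(1, 2))))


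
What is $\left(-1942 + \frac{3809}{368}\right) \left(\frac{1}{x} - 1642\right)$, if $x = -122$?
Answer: $\frac{142400425275}{44896} \approx 3.1718 \cdot 10^{6}$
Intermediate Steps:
$\left(-1942 + \frac{3809}{368}\right) \left(\frac{1}{x} - 1642\right) = \left(-1942 + \frac{3809}{368}\right) \left(\frac{1}{-122} - 1642\right) = \left(-1942 + 3809 \cdot \frac{1}{368}\right) \left(- \frac{1}{122} - 1642\right) = \left(-1942 + \frac{3809}{368}\right) \left(- \frac{200325}{122}\right) = \left(- \frac{710847}{368}\right) \left(- \frac{200325}{122}\right) = \frac{142400425275}{44896}$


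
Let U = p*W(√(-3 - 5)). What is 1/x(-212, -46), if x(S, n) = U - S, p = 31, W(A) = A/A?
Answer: 1/243 ≈ 0.0041152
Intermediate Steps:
W(A) = 1
U = 31 (U = 31*1 = 31)
x(S, n) = 31 - S
1/x(-212, -46) = 1/(31 - 1*(-212)) = 1/(31 + 212) = 1/243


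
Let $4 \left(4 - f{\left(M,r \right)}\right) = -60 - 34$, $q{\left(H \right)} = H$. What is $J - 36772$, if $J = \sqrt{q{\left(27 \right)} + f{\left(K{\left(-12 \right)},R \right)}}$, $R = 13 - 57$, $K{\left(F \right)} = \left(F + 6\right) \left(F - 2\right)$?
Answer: $-36772 + \frac{\sqrt{218}}{2} \approx -36765.0$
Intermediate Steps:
$K{\left(F \right)} = \left(-2 + F\right) \left(6 + F\right)$ ($K{\left(F \right)} = \left(6 + F\right) \left(-2 + F\right) = \left(-2 + F\right) \left(6 + F\right)$)
$R = -44$ ($R = 13 - 57 = -44$)
$f{\left(M,r \right)} = \frac{55}{2}$ ($f{\left(M,r \right)} = 4 - \frac{-60 - 34}{4} = 4 - - \frac{47}{2} = 4 + \frac{47}{2} = \frac{55}{2}$)
$J = \frac{\sqrt{218}}{2}$ ($J = \sqrt{27 + \frac{55}{2}} = \sqrt{\frac{109}{2}} = \frac{\sqrt{218}}{2} \approx 7.3824$)
$J - 36772 = \frac{\sqrt{218}}{2} - 36772 = -36772 + \frac{\sqrt{218}}{2}$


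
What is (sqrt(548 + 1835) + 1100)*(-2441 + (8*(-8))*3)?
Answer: -2896300 - 2633*sqrt(2383) ≈ -3.0248e+6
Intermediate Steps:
(sqrt(548 + 1835) + 1100)*(-2441 + (8*(-8))*3) = (sqrt(2383) + 1100)*(-2441 - 64*3) = (1100 + sqrt(2383))*(-2441 - 192) = (1100 + sqrt(2383))*(-2633) = -2896300 - 2633*sqrt(2383)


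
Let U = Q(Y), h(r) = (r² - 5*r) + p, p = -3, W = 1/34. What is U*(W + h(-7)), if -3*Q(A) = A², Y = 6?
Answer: -16530/17 ≈ -972.35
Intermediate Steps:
W = 1/34 ≈ 0.029412
Q(A) = -A²/3
h(r) = -3 + r² - 5*r (h(r) = (r² - 5*r) - 3 = -3 + r² - 5*r)
U = -12 (U = -⅓*6² = -⅓*36 = -12)
U*(W + h(-7)) = -12*(1/34 + (-3 + (-7)² - 5*(-7))) = -12*(1/34 + (-3 + 49 + 35)) = -12*(1/34 + 81) = -12*2755/34 = -16530/17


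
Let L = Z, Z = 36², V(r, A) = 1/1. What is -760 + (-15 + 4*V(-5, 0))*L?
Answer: -15016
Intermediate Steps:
V(r, A) = 1
Z = 1296
L = 1296
-760 + (-15 + 4*V(-5, 0))*L = -760 + (-15 + 4*1)*1296 = -760 + (-15 + 4)*1296 = -760 - 11*1296 = -760 - 14256 = -15016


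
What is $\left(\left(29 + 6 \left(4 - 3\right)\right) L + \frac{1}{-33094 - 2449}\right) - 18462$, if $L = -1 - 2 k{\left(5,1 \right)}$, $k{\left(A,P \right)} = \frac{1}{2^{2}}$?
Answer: $- \frac{1316121749}{71086} \approx -18515.0$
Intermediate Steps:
$k{\left(A,P \right)} = \frac{1}{4}$
$L = - \frac{3}{2}$ ($L = -1 - \frac{1}{2} = - \frac{3}{2} \approx -1.5$)
$\left(\left(29 + 6 \left(4 - 3\right)\right) L + \frac{1}{-33094 - 2449}\right) - 18462 = \left(\left(29 + 6 \left(4 - 3\right)\right) \left(- \frac{3}{2}\right) + \frac{1}{-33094 - 2449}\right) - 18462 = \left(\left(29 + 6 \cdot 1\right) \left(- \frac{3}{2}\right) + \frac{1}{-35543}\right) - 18462 = \left(\left(29 + 6\right) \left(- \frac{3}{2}\right) - \frac{1}{35543}\right) - 18462 = \left(35 \left(- \frac{3}{2}\right) - \frac{1}{35543}\right) - 18462 = \left(- \frac{105}{2} - \frac{1}{35543}\right) - 18462 = - \frac{3732017}{71086} - 18462 = - \frac{1316121749}{71086}$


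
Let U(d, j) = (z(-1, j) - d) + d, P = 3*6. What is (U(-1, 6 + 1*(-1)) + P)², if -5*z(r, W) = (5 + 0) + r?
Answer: 7396/25 ≈ 295.84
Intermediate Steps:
P = 18
z(r, W) = -1 - r/5 (z(r, W) = -((5 + 0) + r)/5 = -(5 + r)/5 = -1 - r/5)
U(d, j) = -⅘ (U(d, j) = ((-1 - ⅕*(-1)) - d) + d = ((-1 + ⅕) - d) + d = (-⅘ - d) + d = -⅘)
(U(-1, 6 + 1*(-1)) + P)² = (-⅘ + 18)² = (86/5)² = 7396/25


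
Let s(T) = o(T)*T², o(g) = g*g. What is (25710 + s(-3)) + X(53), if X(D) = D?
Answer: 25844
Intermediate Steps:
o(g) = g²
s(T) = T⁴ (s(T) = T²*T² = T⁴)
(25710 + s(-3)) + X(53) = (25710 + (-3)⁴) + 53 = (25710 + 81) + 53 = 25791 + 53 = 25844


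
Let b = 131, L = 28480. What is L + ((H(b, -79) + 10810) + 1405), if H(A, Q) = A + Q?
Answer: 40747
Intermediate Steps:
L + ((H(b, -79) + 10810) + 1405) = 28480 + (((131 - 79) + 10810) + 1405) = 28480 + ((52 + 10810) + 1405) = 28480 + (10862 + 1405) = 28480 + 12267 = 40747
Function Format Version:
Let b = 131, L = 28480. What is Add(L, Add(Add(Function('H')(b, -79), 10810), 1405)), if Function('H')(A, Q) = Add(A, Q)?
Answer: 40747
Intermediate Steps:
Add(L, Add(Add(Function('H')(b, -79), 10810), 1405)) = Add(28480, Add(Add(Add(131, -79), 10810), 1405)) = Add(28480, Add(Add(52, 10810), 1405)) = Add(28480, Add(10862, 1405)) = Add(28480, 12267) = 40747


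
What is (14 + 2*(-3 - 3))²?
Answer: 4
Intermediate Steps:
(14 + 2*(-3 - 3))² = (14 + 2*(-6))² = (14 - 12)² = 2² = 4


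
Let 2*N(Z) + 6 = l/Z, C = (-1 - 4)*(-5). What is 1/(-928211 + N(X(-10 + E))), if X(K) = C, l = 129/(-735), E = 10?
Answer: -12250/11370621543 ≈ -1.0773e-6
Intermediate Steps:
l = -43/245 (l = 129*(-1/735) = -43/245 ≈ -0.17551)
C = 25 (C = -5*(-5) = 25)
X(K) = 25
N(Z) = -3 - 43/(490*Z) (N(Z) = -3 + (-43/(245*Z))/2 = -3 - 43/(490*Z))
1/(-928211 + N(X(-10 + E))) = 1/(-928211 + (-3 - 43/490/25)) = 1/(-928211 + (-3 - 43/490*1/25)) = 1/(-928211 + (-3 - 43/12250)) = 1/(-928211 - 36793/12250) = 1/(-11370621543/12250) = -12250/11370621543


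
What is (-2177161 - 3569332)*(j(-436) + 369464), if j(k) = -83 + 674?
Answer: -2126518467115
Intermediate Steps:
j(k) = 591
(-2177161 - 3569332)*(j(-436) + 369464) = (-2177161 - 3569332)*(591 + 369464) = -5746493*370055 = -2126518467115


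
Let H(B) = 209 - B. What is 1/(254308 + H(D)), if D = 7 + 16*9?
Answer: 1/254366 ≈ 3.9313e-6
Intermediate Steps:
D = 151 (D = 7 + 144 = 151)
1/(254308 + H(D)) = 1/(254308 + (209 - 1*151)) = 1/(254308 + (209 - 151)) = 1/(254308 + 58) = 1/254366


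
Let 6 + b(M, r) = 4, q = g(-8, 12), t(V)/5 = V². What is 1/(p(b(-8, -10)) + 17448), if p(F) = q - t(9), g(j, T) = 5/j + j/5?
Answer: 40/681631 ≈ 5.8683e-5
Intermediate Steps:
t(V) = 5*V²
g(j, T) = 5/j + j/5 (g(j, T) = 5/j + j*(⅕) = 5/j + j/5)
q = -89/40 (q = 5/(-8) + (⅕)*(-8) = 5*(-⅛) - 8/5 = -5/8 - 8/5 = -89/40 ≈ -2.2250)
b(M, r) = -2 (b(M, r) = -6 + 4 = -2)
p(F) = -16289/40 (p(F) = -89/40 - 5*9² = -89/40 - 5*81 = -89/40 - 1*405 = -89/40 - 405 = -16289/40)
1/(p(b(-8, -10)) + 17448) = 1/(-16289/40 + 17448) = 1/(681631/40) = 40/681631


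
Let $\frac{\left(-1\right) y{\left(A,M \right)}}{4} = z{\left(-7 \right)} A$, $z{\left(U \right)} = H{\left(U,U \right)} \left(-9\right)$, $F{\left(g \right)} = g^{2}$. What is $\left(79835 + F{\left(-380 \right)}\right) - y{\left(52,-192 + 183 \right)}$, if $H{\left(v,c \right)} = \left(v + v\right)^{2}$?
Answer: $-142677$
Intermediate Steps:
$H{\left(v,c \right)} = 4 v^{2}$ ($H{\left(v,c \right)} = \left(2 v\right)^{2} = 4 v^{2}$)
$z{\left(U \right)} = - 36 U^{2}$ ($z{\left(U \right)} = 4 U^{2} \left(-9\right) = - 36 U^{2}$)
$y{\left(A,M \right)} = 7056 A$ ($y{\left(A,M \right)} = - 4 - 36 \left(-7\right)^{2} A = - 4 \left(-36\right) 49 A = - 4 \left(- 1764 A\right) = 7056 A$)
$\left(79835 + F{\left(-380 \right)}\right) - y{\left(52,-192 + 183 \right)} = \left(79835 + \left(-380\right)^{2}\right) - 7056 \cdot 52 = \left(79835 + 144400\right) - 366912 = 224235 - 366912 = -142677$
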